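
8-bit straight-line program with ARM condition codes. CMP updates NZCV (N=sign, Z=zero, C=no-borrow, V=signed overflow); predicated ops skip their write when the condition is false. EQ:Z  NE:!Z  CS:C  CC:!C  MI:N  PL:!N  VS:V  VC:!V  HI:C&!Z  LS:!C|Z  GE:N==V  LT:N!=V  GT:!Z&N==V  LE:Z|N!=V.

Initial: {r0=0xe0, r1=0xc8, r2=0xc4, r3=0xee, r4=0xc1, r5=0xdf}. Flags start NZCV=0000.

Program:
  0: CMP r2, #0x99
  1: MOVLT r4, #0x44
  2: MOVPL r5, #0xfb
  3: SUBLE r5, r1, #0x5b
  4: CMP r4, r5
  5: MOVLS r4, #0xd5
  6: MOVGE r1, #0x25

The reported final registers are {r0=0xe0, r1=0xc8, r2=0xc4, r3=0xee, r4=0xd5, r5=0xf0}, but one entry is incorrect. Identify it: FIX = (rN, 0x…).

FIX = (r5, 0xfb)

[0] flags=0010 → (cmp)
[1] flags=0010 LT?F → skip
[2] flags=0010 PL?T → r5=0xfb
[3] flags=0010 LE?F → skip
[4] flags=1000 → (cmp)
[5] flags=1000 LS?T → r4=0xd5
[6] flags=1000 GE?F → skip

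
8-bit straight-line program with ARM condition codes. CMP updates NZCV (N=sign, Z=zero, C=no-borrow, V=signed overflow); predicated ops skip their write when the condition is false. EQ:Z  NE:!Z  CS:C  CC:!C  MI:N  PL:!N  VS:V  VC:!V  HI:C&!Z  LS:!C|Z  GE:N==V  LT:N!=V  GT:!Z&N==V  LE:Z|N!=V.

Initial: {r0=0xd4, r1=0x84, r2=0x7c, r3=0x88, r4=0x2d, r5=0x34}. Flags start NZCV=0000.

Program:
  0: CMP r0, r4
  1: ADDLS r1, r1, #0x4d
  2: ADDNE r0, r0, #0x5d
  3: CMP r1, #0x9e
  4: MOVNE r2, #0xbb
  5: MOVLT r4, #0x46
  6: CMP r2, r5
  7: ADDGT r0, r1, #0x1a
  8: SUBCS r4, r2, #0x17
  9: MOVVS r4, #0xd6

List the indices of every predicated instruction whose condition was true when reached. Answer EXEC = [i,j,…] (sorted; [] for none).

EXEC = [2,4,5,8]

0: ✓ CMP  NZCV=1010
1: · ADDLS
2: ✓ ADDNE  r0←0x31
3: ✓ CMP  NZCV=1000
4: ✓ MOVNE  r2←0xbb
5: ✓ MOVLT  r4←0x46
6: ✓ CMP  NZCV=1010
7: · ADDGT
8: ✓ SUBCS  r4←0xa4
9: · MOVVS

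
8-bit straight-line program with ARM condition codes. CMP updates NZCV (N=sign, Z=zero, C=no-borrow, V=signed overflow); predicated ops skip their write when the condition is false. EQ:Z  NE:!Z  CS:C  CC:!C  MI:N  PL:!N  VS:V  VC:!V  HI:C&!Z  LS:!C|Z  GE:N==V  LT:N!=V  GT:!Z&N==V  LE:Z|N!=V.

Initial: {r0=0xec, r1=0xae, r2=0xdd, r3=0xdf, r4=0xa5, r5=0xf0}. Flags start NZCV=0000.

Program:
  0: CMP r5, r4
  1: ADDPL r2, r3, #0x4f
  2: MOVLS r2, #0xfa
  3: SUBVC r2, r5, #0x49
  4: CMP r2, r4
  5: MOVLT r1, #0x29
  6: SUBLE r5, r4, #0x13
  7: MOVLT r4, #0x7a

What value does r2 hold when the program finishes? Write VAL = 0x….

VAL = 0xa7

[0] flags=0010 → (cmp)
[1] flags=0010 PL?T → r2=0x2e
[2] flags=0010 LS?F → skip
[3] flags=0010 VC?T → r2=0xa7
[4] flags=0010 → (cmp)
[5] flags=0010 LT?F → skip
[6] flags=0010 LE?F → skip
[7] flags=0010 LT?F → skip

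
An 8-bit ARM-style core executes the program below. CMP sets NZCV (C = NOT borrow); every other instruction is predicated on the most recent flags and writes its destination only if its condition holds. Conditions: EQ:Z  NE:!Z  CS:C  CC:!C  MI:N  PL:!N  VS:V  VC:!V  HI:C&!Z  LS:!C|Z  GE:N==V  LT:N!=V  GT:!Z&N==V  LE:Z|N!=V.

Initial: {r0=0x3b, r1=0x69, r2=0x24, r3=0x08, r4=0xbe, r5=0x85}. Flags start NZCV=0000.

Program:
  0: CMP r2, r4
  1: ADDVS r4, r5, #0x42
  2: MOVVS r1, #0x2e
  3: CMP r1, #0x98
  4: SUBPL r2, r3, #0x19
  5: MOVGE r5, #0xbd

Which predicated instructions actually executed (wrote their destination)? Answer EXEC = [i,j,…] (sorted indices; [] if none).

EXEC = [5]

0: ✓ CMP  NZCV=0000
1: · ADDVS
2: · MOVVS
3: ✓ CMP  NZCV=1001
4: · SUBPL
5: ✓ MOVGE  r5←0xbd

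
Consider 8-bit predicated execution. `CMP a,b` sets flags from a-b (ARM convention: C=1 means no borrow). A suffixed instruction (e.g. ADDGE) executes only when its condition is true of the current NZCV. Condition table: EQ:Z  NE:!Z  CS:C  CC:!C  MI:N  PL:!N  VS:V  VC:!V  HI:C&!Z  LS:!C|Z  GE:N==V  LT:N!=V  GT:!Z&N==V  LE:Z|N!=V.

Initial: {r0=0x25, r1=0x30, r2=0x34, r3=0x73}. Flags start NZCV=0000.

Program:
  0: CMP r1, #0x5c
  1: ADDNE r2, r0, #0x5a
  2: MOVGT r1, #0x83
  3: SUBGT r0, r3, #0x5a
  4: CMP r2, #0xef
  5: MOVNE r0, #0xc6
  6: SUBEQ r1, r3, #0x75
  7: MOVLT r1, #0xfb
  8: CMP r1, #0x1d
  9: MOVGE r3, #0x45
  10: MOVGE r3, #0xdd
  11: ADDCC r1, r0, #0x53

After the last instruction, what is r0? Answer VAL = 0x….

0: ✓ CMP  NZCV=1000
1: ✓ ADDNE  r2←0x7f
2: · MOVGT
3: · SUBGT
4: ✓ CMP  NZCV=1001
5: ✓ MOVNE  r0←0xc6
6: · SUBEQ
7: · MOVLT
8: ✓ CMP  NZCV=0010
9: ✓ MOVGE  r3←0x45
10: ✓ MOVGE  r3←0xdd
11: · ADDCC

VAL = 0xc6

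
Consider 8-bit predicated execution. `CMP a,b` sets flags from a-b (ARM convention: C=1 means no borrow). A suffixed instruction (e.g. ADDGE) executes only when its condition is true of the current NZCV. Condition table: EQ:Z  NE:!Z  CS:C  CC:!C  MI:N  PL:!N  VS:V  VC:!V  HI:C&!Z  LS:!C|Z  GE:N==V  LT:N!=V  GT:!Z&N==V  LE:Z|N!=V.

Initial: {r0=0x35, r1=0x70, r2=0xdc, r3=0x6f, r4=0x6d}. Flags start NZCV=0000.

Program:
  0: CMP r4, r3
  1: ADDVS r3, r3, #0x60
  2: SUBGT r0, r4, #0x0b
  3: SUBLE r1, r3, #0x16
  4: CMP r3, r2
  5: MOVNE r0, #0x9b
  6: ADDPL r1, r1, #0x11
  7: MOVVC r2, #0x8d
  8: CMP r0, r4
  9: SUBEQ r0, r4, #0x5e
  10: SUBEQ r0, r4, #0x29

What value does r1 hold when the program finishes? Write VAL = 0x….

0: ✓ CMP  NZCV=1000
1: · ADDVS
2: · SUBGT
3: ✓ SUBLE  r1←0x59
4: ✓ CMP  NZCV=1001
5: ✓ MOVNE  r0←0x9b
6: · ADDPL
7: · MOVVC
8: ✓ CMP  NZCV=0011
9: · SUBEQ
10: · SUBEQ

VAL = 0x59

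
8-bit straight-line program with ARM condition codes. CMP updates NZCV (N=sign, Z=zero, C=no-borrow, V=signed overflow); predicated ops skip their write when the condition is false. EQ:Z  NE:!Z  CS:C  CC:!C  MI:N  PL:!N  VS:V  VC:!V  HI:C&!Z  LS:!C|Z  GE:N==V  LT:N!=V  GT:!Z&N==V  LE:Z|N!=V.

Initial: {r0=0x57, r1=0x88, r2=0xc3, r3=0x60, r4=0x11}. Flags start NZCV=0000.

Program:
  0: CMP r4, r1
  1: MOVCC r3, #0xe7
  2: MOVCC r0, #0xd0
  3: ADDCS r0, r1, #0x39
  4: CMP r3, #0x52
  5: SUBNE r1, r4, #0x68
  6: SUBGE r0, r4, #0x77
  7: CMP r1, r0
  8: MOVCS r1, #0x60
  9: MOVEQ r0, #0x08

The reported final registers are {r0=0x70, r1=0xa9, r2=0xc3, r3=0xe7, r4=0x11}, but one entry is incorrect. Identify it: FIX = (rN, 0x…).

[0] flags=1001 → (cmp)
[1] flags=1001 CC?T → r3=0xe7
[2] flags=1001 CC?T → r0=0xd0
[3] flags=1001 CS?F → skip
[4] flags=1010 → (cmp)
[5] flags=1010 NE?T → r1=0xa9
[6] flags=1010 GE?F → skip
[7] flags=1000 → (cmp)
[8] flags=1000 CS?F → skip
[9] flags=1000 EQ?F → skip

FIX = (r0, 0xd0)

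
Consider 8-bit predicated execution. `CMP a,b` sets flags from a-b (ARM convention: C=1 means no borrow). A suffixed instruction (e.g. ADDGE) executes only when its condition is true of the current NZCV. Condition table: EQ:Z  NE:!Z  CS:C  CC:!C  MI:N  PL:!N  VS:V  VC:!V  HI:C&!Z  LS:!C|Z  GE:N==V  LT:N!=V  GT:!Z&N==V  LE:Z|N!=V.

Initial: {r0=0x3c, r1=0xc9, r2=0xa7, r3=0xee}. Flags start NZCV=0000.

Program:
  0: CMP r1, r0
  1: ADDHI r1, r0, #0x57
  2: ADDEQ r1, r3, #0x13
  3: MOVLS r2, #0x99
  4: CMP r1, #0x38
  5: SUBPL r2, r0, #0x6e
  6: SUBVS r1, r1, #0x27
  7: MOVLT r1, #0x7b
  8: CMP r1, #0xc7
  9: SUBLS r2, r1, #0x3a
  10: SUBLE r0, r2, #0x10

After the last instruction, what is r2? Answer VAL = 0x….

VAL = 0x41

0: ✓ CMP  NZCV=1010
1: ✓ ADDHI  r1←0x93
2: · ADDEQ
3: · MOVLS
4: ✓ CMP  NZCV=0011
5: ✓ SUBPL  r2←0xce
6: ✓ SUBVS  r1←0x6c
7: ✓ MOVLT  r1←0x7b
8: ✓ CMP  NZCV=1001
9: ✓ SUBLS  r2←0x41
10: · SUBLE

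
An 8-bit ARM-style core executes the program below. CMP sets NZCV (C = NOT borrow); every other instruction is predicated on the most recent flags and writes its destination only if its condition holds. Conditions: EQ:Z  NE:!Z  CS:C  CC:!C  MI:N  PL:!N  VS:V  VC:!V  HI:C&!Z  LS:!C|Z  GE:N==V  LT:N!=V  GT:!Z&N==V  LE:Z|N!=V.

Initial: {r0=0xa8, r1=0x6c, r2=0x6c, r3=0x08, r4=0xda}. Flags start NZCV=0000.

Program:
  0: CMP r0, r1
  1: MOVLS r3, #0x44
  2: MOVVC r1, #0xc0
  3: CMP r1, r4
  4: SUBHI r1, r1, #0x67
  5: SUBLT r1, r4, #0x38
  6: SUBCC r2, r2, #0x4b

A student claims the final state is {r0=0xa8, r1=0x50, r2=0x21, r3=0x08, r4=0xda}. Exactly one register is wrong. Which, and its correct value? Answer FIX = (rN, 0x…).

FIX = (r1, 0x6c)

[0] flags=0011 → (cmp)
[1] flags=0011 LS?F → skip
[2] flags=0011 VC?F → skip
[3] flags=1001 → (cmp)
[4] flags=1001 HI?F → skip
[5] flags=1001 LT?F → skip
[6] flags=1001 CC?T → r2=0x21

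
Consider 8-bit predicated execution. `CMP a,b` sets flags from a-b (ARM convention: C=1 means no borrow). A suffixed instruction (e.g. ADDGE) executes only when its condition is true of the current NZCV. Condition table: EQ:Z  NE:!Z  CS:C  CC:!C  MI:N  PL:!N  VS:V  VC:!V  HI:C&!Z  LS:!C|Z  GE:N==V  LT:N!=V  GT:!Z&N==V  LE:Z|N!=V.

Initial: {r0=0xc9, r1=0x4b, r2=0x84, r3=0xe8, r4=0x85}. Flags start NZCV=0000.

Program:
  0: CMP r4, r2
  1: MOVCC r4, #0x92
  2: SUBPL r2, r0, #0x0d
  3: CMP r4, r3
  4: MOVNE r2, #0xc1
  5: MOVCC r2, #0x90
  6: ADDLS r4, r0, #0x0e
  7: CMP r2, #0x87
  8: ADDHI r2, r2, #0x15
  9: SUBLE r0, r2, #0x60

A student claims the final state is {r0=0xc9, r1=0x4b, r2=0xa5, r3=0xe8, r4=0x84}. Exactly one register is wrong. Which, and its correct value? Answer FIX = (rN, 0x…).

FIX = (r4, 0xd7)

[0] flags=0010 → (cmp)
[1] flags=0010 CC?F → skip
[2] flags=0010 PL?T → r2=0xbc
[3] flags=1000 → (cmp)
[4] flags=1000 NE?T → r2=0xc1
[5] flags=1000 CC?T → r2=0x90
[6] flags=1000 LS?T → r4=0xd7
[7] flags=0010 → (cmp)
[8] flags=0010 HI?T → r2=0xa5
[9] flags=0010 LE?F → skip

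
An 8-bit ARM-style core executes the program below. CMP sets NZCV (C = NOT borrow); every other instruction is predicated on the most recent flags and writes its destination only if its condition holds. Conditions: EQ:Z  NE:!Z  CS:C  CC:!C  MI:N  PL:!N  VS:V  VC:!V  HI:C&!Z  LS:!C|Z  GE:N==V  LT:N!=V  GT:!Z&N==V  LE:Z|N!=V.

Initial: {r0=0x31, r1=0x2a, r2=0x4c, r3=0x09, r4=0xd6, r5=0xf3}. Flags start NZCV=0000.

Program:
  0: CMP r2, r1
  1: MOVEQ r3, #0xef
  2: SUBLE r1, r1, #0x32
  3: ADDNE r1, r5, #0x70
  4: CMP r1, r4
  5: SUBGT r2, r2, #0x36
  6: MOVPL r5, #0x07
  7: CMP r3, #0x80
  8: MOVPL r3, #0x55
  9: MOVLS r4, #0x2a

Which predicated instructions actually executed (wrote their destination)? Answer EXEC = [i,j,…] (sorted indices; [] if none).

EXEC = [3,5,9]

0: ✓ CMP  NZCV=0010
1: · MOVEQ
2: · SUBLE
3: ✓ ADDNE  r1←0x63
4: ✓ CMP  NZCV=1001
5: ✓ SUBGT  r2←0x16
6: · MOVPL
7: ✓ CMP  NZCV=1001
8: · MOVPL
9: ✓ MOVLS  r4←0x2a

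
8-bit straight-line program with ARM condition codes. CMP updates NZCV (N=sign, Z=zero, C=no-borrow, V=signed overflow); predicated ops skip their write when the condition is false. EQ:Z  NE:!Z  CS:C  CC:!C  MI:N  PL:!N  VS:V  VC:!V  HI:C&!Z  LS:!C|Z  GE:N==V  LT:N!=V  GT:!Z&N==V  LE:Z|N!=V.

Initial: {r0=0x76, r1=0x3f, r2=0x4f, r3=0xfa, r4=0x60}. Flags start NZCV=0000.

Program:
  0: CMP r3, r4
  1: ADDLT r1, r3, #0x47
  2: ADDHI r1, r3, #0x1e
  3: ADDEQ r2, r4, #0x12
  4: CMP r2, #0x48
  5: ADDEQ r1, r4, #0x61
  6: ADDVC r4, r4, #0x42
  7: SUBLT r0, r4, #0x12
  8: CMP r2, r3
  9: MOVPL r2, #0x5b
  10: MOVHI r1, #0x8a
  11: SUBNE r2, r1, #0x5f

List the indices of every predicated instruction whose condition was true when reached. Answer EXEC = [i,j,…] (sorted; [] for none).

EXEC = [1,2,6,9,11]

[0] flags=1010 → (cmp)
[1] flags=1010 LT?T → r1=0x41
[2] flags=1010 HI?T → r1=0x18
[3] flags=1010 EQ?F → skip
[4] flags=0010 → (cmp)
[5] flags=0010 EQ?F → skip
[6] flags=0010 VC?T → r4=0xa2
[7] flags=0010 LT?F → skip
[8] flags=0000 → (cmp)
[9] flags=0000 PL?T → r2=0x5b
[10] flags=0000 HI?F → skip
[11] flags=0000 NE?T → r2=0xb9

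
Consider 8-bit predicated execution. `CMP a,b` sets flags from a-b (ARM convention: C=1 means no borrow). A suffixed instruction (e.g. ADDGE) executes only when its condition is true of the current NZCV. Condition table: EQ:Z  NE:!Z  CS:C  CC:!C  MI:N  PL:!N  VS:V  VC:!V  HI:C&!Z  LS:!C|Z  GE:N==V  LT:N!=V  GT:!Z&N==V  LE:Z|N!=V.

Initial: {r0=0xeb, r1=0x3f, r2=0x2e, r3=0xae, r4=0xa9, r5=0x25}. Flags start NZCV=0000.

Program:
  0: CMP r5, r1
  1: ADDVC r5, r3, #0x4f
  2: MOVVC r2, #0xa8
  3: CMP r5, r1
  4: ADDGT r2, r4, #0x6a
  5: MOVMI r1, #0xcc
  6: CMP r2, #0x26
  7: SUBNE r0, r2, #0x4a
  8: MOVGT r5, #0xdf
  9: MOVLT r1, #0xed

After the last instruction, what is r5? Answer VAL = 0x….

[0] flags=1000 → (cmp)
[1] flags=1000 VC?T → r5=0xfd
[2] flags=1000 VC?T → r2=0xa8
[3] flags=1010 → (cmp)
[4] flags=1010 GT?F → skip
[5] flags=1010 MI?T → r1=0xcc
[6] flags=1010 → (cmp)
[7] flags=1010 NE?T → r0=0x5e
[8] flags=1010 GT?F → skip
[9] flags=1010 LT?T → r1=0xed

VAL = 0xfd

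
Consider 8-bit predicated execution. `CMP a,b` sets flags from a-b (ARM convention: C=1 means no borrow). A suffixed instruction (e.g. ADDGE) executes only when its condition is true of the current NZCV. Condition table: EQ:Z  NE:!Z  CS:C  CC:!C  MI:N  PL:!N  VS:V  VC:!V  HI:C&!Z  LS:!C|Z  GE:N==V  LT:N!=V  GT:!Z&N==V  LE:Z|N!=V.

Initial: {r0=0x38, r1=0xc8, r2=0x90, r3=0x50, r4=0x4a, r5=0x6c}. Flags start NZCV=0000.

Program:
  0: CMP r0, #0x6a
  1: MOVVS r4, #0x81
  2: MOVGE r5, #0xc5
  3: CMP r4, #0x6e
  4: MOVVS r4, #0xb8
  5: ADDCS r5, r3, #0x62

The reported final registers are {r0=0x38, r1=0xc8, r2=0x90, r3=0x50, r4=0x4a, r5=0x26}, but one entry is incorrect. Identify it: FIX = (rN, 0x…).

FIX = (r5, 0x6c)

0: ✓ CMP  NZCV=1000
1: · MOVVS
2: · MOVGE
3: ✓ CMP  NZCV=1000
4: · MOVVS
5: · ADDCS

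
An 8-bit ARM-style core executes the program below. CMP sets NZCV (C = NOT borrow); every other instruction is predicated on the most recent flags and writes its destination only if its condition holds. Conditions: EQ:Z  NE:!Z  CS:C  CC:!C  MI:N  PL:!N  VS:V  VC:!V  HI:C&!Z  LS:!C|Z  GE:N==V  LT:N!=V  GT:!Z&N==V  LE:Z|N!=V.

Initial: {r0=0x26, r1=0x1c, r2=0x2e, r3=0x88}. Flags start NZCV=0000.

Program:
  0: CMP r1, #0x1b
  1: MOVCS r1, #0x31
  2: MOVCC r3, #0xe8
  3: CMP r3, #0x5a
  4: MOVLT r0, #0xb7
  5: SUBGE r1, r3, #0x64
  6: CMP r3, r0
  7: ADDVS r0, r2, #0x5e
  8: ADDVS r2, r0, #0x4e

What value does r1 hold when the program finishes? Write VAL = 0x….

[0] flags=0010 → (cmp)
[1] flags=0010 CS?T → r1=0x31
[2] flags=0010 CC?F → skip
[3] flags=0011 → (cmp)
[4] flags=0011 LT?T → r0=0xb7
[5] flags=0011 GE?F → skip
[6] flags=1000 → (cmp)
[7] flags=1000 VS?F → skip
[8] flags=1000 VS?F → skip

VAL = 0x31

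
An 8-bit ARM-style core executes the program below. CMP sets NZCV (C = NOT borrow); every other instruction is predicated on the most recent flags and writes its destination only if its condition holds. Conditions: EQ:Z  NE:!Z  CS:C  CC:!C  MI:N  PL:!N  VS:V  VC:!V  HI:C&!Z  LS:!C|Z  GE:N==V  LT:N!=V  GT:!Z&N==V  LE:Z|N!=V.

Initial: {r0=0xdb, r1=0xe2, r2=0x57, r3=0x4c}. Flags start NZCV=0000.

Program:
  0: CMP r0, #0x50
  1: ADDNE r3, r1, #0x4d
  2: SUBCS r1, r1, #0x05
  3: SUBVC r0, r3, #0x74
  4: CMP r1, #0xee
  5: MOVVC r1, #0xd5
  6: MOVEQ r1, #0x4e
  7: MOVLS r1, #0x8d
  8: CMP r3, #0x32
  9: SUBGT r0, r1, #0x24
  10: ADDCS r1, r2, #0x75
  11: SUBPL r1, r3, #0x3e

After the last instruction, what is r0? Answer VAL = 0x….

VAL = 0xbb

[0] flags=1010 → (cmp)
[1] flags=1010 NE?T → r3=0x2f
[2] flags=1010 CS?T → r1=0xdd
[3] flags=1010 VC?T → r0=0xbb
[4] flags=1000 → (cmp)
[5] flags=1000 VC?T → r1=0xd5
[6] flags=1000 EQ?F → skip
[7] flags=1000 LS?T → r1=0x8d
[8] flags=1000 → (cmp)
[9] flags=1000 GT?F → skip
[10] flags=1000 CS?F → skip
[11] flags=1000 PL?F → skip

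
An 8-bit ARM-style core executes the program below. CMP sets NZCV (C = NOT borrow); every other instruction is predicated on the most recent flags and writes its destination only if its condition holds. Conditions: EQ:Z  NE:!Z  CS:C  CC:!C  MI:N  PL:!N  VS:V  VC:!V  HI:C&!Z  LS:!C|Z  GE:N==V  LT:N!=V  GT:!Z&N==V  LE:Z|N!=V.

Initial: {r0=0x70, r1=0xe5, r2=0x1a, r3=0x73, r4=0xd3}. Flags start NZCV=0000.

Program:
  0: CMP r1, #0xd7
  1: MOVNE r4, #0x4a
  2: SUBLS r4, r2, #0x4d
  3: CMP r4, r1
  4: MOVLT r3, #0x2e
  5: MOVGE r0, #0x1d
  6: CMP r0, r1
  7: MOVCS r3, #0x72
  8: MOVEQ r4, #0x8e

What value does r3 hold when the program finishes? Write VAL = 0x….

VAL = 0x73

[0] flags=0010 → (cmp)
[1] flags=0010 NE?T → r4=0x4a
[2] flags=0010 LS?F → skip
[3] flags=0000 → (cmp)
[4] flags=0000 LT?F → skip
[5] flags=0000 GE?T → r0=0x1d
[6] flags=0000 → (cmp)
[7] flags=0000 CS?F → skip
[8] flags=0000 EQ?F → skip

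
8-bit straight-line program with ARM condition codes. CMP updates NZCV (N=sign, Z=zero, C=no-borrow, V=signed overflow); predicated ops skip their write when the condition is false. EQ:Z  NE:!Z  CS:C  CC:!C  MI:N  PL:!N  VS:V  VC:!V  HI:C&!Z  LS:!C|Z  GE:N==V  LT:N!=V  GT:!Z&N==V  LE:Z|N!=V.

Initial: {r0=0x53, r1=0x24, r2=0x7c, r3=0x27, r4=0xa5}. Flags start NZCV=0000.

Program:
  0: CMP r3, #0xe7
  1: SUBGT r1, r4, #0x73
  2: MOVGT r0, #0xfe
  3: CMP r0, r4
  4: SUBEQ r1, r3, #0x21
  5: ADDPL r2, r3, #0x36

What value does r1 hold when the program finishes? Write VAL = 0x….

VAL = 0x32

[0] flags=0000 → (cmp)
[1] flags=0000 GT?T → r1=0x32
[2] flags=0000 GT?T → r0=0xfe
[3] flags=0010 → (cmp)
[4] flags=0010 EQ?F → skip
[5] flags=0010 PL?T → r2=0x5d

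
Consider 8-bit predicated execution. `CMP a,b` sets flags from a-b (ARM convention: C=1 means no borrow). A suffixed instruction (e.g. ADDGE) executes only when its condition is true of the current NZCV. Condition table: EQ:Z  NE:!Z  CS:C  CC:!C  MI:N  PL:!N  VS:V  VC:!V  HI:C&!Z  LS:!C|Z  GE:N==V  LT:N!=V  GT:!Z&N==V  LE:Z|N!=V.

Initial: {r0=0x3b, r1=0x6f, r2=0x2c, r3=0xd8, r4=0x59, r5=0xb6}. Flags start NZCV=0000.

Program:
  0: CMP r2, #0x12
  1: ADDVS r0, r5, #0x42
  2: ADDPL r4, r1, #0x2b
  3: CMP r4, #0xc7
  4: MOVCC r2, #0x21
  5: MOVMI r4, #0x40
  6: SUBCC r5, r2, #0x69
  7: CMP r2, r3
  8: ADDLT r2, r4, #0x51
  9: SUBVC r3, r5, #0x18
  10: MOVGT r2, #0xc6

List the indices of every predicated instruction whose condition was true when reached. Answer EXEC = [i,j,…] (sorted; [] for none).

EXEC = [2,4,5,6,9,10]

[0] flags=0010 → (cmp)
[1] flags=0010 VS?F → skip
[2] flags=0010 PL?T → r4=0x9a
[3] flags=1000 → (cmp)
[4] flags=1000 CC?T → r2=0x21
[5] flags=1000 MI?T → r4=0x40
[6] flags=1000 CC?T → r5=0xb8
[7] flags=0000 → (cmp)
[8] flags=0000 LT?F → skip
[9] flags=0000 VC?T → r3=0xa0
[10] flags=0000 GT?T → r2=0xc6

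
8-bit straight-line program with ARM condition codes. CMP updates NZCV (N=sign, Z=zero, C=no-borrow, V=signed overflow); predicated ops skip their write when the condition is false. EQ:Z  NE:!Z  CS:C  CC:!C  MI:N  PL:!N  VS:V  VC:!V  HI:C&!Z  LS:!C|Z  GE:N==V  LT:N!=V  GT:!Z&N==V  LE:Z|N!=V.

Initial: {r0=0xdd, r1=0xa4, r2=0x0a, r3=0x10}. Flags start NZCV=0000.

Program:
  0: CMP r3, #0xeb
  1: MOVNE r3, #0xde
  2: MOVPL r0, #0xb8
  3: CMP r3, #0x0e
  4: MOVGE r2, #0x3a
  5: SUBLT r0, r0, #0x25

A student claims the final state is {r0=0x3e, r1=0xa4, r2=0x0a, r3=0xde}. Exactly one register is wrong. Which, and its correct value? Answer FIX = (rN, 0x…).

[0] flags=0000 → (cmp)
[1] flags=0000 NE?T → r3=0xde
[2] flags=0000 PL?T → r0=0xb8
[3] flags=1010 → (cmp)
[4] flags=1010 GE?F → skip
[5] flags=1010 LT?T → r0=0x93

FIX = (r0, 0x93)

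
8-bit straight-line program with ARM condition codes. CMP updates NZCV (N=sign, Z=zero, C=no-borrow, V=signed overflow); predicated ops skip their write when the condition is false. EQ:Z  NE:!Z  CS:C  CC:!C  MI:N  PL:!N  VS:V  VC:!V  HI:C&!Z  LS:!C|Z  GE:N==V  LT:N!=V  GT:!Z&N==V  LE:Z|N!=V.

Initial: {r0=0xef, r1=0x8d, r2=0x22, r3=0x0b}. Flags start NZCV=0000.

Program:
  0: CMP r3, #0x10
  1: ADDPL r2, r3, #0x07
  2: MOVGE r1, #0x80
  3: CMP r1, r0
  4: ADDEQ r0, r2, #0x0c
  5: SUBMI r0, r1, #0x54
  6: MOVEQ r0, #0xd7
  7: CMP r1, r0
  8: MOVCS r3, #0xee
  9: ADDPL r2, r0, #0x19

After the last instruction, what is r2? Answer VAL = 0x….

[0] flags=1000 → (cmp)
[1] flags=1000 PL?F → skip
[2] flags=1000 GE?F → skip
[3] flags=1000 → (cmp)
[4] flags=1000 EQ?F → skip
[5] flags=1000 MI?T → r0=0x39
[6] flags=1000 EQ?F → skip
[7] flags=0011 → (cmp)
[8] flags=0011 CS?T → r3=0xee
[9] flags=0011 PL?T → r2=0x52

VAL = 0x52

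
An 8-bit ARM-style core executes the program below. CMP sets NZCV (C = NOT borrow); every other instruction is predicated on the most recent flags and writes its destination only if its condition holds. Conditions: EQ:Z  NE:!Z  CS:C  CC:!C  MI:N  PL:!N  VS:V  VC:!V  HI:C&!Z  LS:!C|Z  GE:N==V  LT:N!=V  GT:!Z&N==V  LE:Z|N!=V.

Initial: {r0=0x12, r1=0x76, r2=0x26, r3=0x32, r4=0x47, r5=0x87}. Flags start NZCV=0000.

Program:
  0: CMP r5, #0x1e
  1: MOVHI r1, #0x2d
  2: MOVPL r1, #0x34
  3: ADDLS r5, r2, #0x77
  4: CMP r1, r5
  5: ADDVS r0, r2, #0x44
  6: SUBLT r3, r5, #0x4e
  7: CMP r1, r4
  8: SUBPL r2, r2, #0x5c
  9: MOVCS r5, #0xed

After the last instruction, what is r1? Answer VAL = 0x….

VAL = 0x34

0: ✓ CMP  NZCV=0011
1: ✓ MOVHI  r1←0x2d
2: ✓ MOVPL  r1←0x34
3: · ADDLS
4: ✓ CMP  NZCV=1001
5: ✓ ADDVS  r0←0x6a
6: · SUBLT
7: ✓ CMP  NZCV=1000
8: · SUBPL
9: · MOVCS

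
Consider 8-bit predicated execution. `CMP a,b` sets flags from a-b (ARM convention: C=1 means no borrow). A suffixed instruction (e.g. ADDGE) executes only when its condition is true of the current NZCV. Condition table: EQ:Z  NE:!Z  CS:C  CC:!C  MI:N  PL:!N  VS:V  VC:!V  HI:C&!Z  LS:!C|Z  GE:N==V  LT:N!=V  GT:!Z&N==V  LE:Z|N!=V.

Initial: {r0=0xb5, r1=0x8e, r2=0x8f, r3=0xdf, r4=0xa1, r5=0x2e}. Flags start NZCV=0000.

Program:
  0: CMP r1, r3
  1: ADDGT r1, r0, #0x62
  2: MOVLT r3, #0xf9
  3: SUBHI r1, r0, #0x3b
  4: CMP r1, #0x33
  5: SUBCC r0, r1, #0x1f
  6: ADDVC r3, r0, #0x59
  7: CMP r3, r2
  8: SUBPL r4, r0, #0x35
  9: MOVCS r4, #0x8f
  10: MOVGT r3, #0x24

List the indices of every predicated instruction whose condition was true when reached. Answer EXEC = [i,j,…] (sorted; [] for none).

EXEC = [2,8,9,10]

0: ✓ CMP  NZCV=1000
1: · ADDGT
2: ✓ MOVLT  r3←0xf9
3: · SUBHI
4: ✓ CMP  NZCV=0011
5: · SUBCC
6: · ADDVC
7: ✓ CMP  NZCV=0010
8: ✓ SUBPL  r4←0x80
9: ✓ MOVCS  r4←0x8f
10: ✓ MOVGT  r3←0x24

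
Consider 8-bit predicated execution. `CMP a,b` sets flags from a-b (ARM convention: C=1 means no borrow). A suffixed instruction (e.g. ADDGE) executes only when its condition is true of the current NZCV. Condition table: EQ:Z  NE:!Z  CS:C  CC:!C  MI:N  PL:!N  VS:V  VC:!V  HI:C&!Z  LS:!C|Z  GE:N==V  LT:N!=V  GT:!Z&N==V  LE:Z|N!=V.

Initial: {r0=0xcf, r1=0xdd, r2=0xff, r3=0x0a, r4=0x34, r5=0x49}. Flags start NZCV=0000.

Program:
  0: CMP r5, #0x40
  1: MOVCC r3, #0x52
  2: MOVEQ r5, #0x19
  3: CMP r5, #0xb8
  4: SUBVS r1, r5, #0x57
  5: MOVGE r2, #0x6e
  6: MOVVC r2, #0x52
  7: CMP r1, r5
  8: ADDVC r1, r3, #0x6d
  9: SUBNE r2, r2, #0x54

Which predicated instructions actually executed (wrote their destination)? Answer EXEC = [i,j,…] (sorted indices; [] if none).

0: ✓ CMP  NZCV=0010
1: · MOVCC
2: · MOVEQ
3: ✓ CMP  NZCV=1001
4: ✓ SUBVS  r1←0xf2
5: ✓ MOVGE  r2←0x6e
6: · MOVVC
7: ✓ CMP  NZCV=1010
8: ✓ ADDVC  r1←0x77
9: ✓ SUBNE  r2←0x1a

EXEC = [4,5,8,9]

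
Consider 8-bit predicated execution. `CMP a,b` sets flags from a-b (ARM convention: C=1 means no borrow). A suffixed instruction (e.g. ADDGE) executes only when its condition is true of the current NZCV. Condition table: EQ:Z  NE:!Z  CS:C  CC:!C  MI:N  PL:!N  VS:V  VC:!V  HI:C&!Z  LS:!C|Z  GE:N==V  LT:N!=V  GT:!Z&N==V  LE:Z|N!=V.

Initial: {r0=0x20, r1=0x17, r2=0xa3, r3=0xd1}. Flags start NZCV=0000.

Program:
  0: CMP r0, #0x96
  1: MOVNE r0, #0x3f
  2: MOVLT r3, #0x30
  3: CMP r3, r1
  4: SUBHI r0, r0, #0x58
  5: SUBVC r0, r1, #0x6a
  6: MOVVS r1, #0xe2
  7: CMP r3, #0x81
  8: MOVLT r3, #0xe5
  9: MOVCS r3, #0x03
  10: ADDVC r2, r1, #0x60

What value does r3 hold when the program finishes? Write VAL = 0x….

0: ✓ CMP  NZCV=1001
1: ✓ MOVNE  r0←0x3f
2: · MOVLT
3: ✓ CMP  NZCV=1010
4: ✓ SUBHI  r0←0xe7
5: ✓ SUBVC  r0←0xad
6: · MOVVS
7: ✓ CMP  NZCV=0010
8: · MOVLT
9: ✓ MOVCS  r3←0x03
10: ✓ ADDVC  r2←0x77

VAL = 0x03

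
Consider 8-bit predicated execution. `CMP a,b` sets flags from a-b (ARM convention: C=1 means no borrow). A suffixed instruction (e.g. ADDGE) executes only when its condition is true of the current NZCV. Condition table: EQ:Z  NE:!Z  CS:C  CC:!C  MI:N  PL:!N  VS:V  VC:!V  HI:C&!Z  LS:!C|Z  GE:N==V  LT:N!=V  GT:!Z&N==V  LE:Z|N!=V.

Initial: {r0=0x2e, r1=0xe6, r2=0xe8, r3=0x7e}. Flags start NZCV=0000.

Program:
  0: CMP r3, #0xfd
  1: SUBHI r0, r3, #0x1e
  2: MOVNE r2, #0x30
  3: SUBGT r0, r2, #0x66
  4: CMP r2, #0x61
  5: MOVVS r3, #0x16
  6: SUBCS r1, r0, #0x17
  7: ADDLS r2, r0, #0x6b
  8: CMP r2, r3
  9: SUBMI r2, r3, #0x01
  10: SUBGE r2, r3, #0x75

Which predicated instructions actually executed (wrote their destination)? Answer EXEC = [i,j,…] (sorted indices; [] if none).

[0] flags=1001 → (cmp)
[1] flags=1001 HI?F → skip
[2] flags=1001 NE?T → r2=0x30
[3] flags=1001 GT?T → r0=0xca
[4] flags=1000 → (cmp)
[5] flags=1000 VS?F → skip
[6] flags=1000 CS?F → skip
[7] flags=1000 LS?T → r2=0x35
[8] flags=1000 → (cmp)
[9] flags=1000 MI?T → r2=0x7d
[10] flags=1000 GE?F → skip

EXEC = [2,3,7,9]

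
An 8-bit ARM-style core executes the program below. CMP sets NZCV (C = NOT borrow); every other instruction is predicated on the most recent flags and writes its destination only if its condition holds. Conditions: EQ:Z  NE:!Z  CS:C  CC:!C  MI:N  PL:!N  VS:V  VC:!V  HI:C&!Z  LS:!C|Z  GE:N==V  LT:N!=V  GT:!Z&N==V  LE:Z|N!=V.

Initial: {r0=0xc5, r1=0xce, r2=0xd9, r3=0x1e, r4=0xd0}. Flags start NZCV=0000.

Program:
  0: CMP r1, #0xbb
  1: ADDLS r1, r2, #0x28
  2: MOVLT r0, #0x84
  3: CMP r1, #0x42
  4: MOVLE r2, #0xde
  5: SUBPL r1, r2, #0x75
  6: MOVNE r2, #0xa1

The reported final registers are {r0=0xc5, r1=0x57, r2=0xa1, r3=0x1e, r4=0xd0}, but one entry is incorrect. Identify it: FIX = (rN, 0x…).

FIX = (r1, 0xce)

0: ✓ CMP  NZCV=0010
1: · ADDLS
2: · MOVLT
3: ✓ CMP  NZCV=1010
4: ✓ MOVLE  r2←0xde
5: · SUBPL
6: ✓ MOVNE  r2←0xa1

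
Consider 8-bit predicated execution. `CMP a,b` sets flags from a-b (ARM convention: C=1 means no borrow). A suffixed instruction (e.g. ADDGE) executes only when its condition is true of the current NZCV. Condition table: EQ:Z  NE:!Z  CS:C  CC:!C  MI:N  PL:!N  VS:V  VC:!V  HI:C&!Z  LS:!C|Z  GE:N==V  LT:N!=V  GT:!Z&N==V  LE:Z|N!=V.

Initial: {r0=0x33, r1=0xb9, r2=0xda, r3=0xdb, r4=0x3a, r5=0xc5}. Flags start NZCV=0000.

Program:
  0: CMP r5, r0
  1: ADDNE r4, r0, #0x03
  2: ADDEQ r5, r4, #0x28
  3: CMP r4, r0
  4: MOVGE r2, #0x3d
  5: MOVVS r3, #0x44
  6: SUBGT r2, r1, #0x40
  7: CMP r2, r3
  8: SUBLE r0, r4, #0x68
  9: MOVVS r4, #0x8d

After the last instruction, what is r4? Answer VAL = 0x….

VAL = 0x8d

[0] flags=1010 → (cmp)
[1] flags=1010 NE?T → r4=0x36
[2] flags=1010 EQ?F → skip
[3] flags=0010 → (cmp)
[4] flags=0010 GE?T → r2=0x3d
[5] flags=0010 VS?F → skip
[6] flags=0010 GT?T → r2=0x79
[7] flags=1001 → (cmp)
[8] flags=1001 LE?F → skip
[9] flags=1001 VS?T → r4=0x8d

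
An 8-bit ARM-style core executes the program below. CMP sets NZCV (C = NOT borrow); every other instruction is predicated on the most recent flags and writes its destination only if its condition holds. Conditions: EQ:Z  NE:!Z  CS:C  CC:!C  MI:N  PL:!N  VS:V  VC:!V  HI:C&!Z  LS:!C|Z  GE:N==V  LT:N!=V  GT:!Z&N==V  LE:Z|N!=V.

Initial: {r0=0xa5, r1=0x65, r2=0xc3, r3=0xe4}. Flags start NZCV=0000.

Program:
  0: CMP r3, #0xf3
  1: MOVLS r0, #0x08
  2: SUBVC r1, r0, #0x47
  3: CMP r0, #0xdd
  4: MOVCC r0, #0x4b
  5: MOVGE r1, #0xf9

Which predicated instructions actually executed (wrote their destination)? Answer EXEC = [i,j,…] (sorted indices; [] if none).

EXEC = [1,2,4,5]

[0] flags=1000 → (cmp)
[1] flags=1000 LS?T → r0=0x08
[2] flags=1000 VC?T → r1=0xc1
[3] flags=0000 → (cmp)
[4] flags=0000 CC?T → r0=0x4b
[5] flags=0000 GE?T → r1=0xf9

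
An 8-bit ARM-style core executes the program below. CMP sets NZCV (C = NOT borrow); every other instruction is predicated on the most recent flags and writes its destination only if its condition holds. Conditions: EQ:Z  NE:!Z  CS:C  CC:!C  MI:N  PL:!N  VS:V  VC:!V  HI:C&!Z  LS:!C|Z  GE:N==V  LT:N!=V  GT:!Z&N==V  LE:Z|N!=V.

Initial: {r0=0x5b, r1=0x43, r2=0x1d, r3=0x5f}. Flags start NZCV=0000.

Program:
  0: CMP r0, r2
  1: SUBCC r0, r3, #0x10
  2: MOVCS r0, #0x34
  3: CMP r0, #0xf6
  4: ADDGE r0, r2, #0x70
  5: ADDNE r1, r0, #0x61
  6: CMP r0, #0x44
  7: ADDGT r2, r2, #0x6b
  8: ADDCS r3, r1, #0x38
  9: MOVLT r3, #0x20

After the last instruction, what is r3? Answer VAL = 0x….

VAL = 0x20

[0] flags=0010 → (cmp)
[1] flags=0010 CC?F → skip
[2] flags=0010 CS?T → r0=0x34
[3] flags=0000 → (cmp)
[4] flags=0000 GE?T → r0=0x8d
[5] flags=0000 NE?T → r1=0xee
[6] flags=0011 → (cmp)
[7] flags=0011 GT?F → skip
[8] flags=0011 CS?T → r3=0x26
[9] flags=0011 LT?T → r3=0x20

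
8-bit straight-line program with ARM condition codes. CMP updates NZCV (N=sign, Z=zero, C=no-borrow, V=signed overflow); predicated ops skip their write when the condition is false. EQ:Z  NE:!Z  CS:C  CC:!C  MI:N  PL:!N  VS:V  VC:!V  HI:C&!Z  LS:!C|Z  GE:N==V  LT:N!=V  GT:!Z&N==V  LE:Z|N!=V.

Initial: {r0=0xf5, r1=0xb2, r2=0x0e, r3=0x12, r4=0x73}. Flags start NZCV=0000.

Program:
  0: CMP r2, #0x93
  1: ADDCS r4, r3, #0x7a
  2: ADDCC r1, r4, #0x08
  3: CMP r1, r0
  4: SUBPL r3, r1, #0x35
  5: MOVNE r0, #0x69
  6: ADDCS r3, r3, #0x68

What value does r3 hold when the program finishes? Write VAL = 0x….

VAL = 0x12

0: ✓ CMP  NZCV=0000
1: · ADDCS
2: ✓ ADDCC  r1←0x7b
3: ✓ CMP  NZCV=1001
4: · SUBPL
5: ✓ MOVNE  r0←0x69
6: · ADDCS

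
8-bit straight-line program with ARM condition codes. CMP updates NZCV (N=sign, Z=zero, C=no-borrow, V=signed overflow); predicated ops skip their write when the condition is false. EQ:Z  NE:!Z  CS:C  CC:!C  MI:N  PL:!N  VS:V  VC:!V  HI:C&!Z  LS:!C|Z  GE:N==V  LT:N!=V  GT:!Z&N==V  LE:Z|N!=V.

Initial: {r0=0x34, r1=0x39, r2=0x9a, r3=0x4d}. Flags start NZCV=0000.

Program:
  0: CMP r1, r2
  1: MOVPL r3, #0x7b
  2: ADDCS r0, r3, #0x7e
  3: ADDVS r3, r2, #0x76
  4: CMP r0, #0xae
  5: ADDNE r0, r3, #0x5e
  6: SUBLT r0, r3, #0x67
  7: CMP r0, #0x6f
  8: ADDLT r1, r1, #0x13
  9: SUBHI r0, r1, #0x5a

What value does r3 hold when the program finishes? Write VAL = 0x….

VAL = 0x10

[0] flags=1001 → (cmp)
[1] flags=1001 PL?F → skip
[2] flags=1001 CS?F → skip
[3] flags=1001 VS?T → r3=0x10
[4] flags=1001 → (cmp)
[5] flags=1001 NE?T → r0=0x6e
[6] flags=1001 LT?F → skip
[7] flags=1000 → (cmp)
[8] flags=1000 LT?T → r1=0x4c
[9] flags=1000 HI?F → skip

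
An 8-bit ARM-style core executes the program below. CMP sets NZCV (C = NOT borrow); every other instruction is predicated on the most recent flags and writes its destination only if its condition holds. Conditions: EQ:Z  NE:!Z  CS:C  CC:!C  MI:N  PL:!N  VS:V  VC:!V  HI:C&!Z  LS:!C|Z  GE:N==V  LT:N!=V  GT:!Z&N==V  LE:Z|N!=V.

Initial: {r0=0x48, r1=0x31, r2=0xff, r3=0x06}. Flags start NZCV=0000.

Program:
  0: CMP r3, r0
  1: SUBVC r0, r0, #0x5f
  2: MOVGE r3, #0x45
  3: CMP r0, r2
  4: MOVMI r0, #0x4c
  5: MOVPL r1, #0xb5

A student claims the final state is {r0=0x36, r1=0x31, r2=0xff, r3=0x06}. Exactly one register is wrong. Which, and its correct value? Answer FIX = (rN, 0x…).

[0] flags=1000 → (cmp)
[1] flags=1000 VC?T → r0=0xe9
[2] flags=1000 GE?F → skip
[3] flags=1000 → (cmp)
[4] flags=1000 MI?T → r0=0x4c
[5] flags=1000 PL?F → skip

FIX = (r0, 0x4c)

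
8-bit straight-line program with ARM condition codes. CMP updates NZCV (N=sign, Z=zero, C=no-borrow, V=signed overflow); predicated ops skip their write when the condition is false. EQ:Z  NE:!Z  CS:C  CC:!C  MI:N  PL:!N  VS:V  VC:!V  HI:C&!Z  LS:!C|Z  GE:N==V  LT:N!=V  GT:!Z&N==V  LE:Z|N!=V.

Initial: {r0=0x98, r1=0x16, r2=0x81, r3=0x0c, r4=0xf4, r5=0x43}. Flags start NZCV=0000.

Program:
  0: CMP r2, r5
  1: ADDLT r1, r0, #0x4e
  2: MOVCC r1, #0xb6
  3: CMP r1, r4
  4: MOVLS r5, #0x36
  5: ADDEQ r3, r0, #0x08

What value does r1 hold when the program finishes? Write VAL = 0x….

0: ✓ CMP  NZCV=0011
1: ✓ ADDLT  r1←0xe6
2: · MOVCC
3: ✓ CMP  NZCV=1000
4: ✓ MOVLS  r5←0x36
5: · ADDEQ

VAL = 0xe6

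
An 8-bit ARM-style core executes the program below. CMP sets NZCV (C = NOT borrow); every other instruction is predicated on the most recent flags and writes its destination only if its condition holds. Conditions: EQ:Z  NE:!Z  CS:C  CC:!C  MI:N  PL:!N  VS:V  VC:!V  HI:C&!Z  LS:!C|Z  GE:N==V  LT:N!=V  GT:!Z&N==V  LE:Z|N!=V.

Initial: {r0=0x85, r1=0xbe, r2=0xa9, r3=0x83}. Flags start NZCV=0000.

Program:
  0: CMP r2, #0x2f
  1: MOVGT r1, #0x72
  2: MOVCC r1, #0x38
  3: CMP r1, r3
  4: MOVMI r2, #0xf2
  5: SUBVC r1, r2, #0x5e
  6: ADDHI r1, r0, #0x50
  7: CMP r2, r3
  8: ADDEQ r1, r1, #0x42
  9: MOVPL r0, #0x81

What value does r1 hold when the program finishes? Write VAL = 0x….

[0] flags=0011 → (cmp)
[1] flags=0011 GT?F → skip
[2] flags=0011 CC?F → skip
[3] flags=0010 → (cmp)
[4] flags=0010 MI?F → skip
[5] flags=0010 VC?T → r1=0x4b
[6] flags=0010 HI?T → r1=0xd5
[7] flags=0010 → (cmp)
[8] flags=0010 EQ?F → skip
[9] flags=0010 PL?T → r0=0x81

VAL = 0xd5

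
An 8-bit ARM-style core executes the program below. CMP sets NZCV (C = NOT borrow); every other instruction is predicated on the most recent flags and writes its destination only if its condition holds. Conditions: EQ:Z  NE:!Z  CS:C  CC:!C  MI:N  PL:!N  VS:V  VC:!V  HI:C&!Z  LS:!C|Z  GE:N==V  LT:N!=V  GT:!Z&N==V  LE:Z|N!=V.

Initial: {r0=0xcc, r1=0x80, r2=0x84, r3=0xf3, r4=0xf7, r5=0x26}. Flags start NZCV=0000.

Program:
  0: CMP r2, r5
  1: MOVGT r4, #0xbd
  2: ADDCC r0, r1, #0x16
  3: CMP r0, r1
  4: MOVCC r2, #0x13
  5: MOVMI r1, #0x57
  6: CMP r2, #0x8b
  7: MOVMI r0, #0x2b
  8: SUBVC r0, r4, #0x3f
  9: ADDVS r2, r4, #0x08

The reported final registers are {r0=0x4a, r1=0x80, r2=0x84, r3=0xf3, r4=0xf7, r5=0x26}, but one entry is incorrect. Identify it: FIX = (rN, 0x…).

[0] flags=0011 → (cmp)
[1] flags=0011 GT?F → skip
[2] flags=0011 CC?F → skip
[3] flags=0010 → (cmp)
[4] flags=0010 CC?F → skip
[5] flags=0010 MI?F → skip
[6] flags=1000 → (cmp)
[7] flags=1000 MI?T → r0=0x2b
[8] flags=1000 VC?T → r0=0xb8
[9] flags=1000 VS?F → skip

FIX = (r0, 0xb8)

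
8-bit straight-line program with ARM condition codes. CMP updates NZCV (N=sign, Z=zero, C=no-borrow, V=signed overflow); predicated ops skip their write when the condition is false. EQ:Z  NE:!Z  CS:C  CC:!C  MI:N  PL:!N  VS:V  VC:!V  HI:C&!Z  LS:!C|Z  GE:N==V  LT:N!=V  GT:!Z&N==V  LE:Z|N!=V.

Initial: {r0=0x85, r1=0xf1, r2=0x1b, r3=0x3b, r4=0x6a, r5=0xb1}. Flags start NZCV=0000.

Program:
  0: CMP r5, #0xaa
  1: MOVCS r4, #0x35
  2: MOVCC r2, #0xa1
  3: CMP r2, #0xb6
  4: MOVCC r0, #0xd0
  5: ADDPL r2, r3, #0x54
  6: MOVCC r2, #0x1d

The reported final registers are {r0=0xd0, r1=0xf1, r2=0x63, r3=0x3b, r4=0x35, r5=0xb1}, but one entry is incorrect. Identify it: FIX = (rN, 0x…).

[0] flags=0010 → (cmp)
[1] flags=0010 CS?T → r4=0x35
[2] flags=0010 CC?F → skip
[3] flags=0000 → (cmp)
[4] flags=0000 CC?T → r0=0xd0
[5] flags=0000 PL?T → r2=0x8f
[6] flags=0000 CC?T → r2=0x1d

FIX = (r2, 0x1d)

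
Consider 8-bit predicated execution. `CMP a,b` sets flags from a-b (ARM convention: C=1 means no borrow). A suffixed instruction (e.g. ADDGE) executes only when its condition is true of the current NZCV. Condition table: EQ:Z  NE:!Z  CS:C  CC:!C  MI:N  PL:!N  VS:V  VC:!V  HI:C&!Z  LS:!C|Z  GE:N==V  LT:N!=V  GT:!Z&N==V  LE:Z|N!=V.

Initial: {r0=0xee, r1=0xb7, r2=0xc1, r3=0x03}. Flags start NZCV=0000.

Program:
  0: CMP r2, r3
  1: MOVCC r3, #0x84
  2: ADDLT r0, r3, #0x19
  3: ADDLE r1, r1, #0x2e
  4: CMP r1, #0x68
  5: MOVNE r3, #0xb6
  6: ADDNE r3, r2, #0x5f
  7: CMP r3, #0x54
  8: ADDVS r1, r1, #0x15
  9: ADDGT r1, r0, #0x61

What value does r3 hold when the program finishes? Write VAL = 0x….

VAL = 0x20

0: ✓ CMP  NZCV=1010
1: · MOVCC
2: ✓ ADDLT  r0←0x1c
3: ✓ ADDLE  r1←0xe5
4: ✓ CMP  NZCV=0011
5: ✓ MOVNE  r3←0xb6
6: ✓ ADDNE  r3←0x20
7: ✓ CMP  NZCV=1000
8: · ADDVS
9: · ADDGT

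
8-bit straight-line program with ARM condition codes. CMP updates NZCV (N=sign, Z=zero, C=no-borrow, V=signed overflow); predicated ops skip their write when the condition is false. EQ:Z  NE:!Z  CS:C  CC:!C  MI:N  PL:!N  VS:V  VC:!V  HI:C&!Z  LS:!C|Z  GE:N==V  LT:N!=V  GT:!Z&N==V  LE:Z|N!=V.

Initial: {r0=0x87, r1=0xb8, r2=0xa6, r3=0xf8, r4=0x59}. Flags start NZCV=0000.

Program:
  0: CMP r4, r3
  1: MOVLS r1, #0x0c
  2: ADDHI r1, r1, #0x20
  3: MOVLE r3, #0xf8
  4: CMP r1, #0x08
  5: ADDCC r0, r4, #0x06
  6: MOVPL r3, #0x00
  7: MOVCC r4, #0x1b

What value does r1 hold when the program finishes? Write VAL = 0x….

VAL = 0x0c

[0] flags=0000 → (cmp)
[1] flags=0000 LS?T → r1=0x0c
[2] flags=0000 HI?F → skip
[3] flags=0000 LE?F → skip
[4] flags=0010 → (cmp)
[5] flags=0010 CC?F → skip
[6] flags=0010 PL?T → r3=0x00
[7] flags=0010 CC?F → skip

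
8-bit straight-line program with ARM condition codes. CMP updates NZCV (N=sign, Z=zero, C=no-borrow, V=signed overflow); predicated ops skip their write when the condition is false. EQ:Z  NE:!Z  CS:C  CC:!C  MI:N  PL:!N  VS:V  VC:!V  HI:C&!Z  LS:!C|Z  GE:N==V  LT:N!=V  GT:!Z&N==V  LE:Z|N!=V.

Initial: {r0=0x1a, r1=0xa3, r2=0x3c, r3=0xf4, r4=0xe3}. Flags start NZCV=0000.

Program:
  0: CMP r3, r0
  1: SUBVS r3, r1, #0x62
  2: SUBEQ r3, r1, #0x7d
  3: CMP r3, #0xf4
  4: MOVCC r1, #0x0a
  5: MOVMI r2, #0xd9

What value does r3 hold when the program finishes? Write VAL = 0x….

VAL = 0xf4

0: ✓ CMP  NZCV=1010
1: · SUBVS
2: · SUBEQ
3: ✓ CMP  NZCV=0110
4: · MOVCC
5: · MOVMI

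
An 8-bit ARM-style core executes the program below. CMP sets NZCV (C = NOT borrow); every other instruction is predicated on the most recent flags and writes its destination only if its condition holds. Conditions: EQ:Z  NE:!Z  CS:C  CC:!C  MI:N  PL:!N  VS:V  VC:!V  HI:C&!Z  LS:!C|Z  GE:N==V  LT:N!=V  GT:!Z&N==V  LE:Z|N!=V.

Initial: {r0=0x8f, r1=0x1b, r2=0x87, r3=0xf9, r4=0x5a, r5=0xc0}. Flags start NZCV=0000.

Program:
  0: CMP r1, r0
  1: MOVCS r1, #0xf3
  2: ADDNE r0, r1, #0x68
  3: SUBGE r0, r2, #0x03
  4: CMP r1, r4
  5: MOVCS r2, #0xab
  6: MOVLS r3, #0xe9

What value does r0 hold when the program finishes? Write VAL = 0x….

[0] flags=1001 → (cmp)
[1] flags=1001 CS?F → skip
[2] flags=1001 NE?T → r0=0x83
[3] flags=1001 GE?T → r0=0x84
[4] flags=1000 → (cmp)
[5] flags=1000 CS?F → skip
[6] flags=1000 LS?T → r3=0xe9

VAL = 0x84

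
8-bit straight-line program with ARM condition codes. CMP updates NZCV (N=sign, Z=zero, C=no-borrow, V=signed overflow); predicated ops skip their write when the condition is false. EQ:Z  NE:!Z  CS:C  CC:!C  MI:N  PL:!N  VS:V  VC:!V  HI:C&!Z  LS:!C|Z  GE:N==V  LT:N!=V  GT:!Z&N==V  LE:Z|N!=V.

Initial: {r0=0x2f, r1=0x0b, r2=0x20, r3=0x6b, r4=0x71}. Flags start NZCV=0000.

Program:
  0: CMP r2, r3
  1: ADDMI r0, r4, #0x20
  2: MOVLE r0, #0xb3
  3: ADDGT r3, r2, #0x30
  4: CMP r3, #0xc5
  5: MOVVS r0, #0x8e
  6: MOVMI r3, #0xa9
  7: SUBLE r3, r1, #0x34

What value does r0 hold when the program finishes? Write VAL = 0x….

VAL = 0x8e

[0] flags=1000 → (cmp)
[1] flags=1000 MI?T → r0=0x91
[2] flags=1000 LE?T → r0=0xb3
[3] flags=1000 GT?F → skip
[4] flags=1001 → (cmp)
[5] flags=1001 VS?T → r0=0x8e
[6] flags=1001 MI?T → r3=0xa9
[7] flags=1001 LE?F → skip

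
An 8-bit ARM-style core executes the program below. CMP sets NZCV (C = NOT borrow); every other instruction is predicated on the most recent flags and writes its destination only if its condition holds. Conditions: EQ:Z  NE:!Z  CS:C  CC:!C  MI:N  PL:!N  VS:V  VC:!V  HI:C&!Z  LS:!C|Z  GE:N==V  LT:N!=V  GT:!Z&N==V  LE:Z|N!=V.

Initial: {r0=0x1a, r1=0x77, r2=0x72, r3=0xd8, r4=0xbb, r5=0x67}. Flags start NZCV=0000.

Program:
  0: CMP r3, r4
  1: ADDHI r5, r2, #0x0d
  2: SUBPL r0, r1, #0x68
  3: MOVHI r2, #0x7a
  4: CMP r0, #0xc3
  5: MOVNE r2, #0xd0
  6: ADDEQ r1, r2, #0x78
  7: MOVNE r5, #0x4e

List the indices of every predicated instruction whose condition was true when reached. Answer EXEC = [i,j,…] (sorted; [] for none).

EXEC = [1,2,3,5,7]

[0] flags=0010 → (cmp)
[1] flags=0010 HI?T → r5=0x7f
[2] flags=0010 PL?T → r0=0x0f
[3] flags=0010 HI?T → r2=0x7a
[4] flags=0000 → (cmp)
[5] flags=0000 NE?T → r2=0xd0
[6] flags=0000 EQ?F → skip
[7] flags=0000 NE?T → r5=0x4e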